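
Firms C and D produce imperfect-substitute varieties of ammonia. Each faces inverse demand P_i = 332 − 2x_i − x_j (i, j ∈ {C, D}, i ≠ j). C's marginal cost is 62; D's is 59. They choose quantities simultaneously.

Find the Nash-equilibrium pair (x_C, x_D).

53.8, 54.8

Firm C's profit: π = x_C(332 − 2x_C − x_D) − 62x_C.
∂π/∂x_C = 270 − 4x_C − x_D = 0 ⇒ x_C = 67.5 − 0.25x_D.
Similarly x_D = 68.25 − 0.25x_C.
Solving the two reaction functions simultaneously: (1 − (−0.25)(−0.25))x_C = 67.5 − 0.25·68.25, so 0.9375x_C = 50.4375 and x_C = 53.8.
Then x_D = 68.25 − 0.25·53.8 = 54.8.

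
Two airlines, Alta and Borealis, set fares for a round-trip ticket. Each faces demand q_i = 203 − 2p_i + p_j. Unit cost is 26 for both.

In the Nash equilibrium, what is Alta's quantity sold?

Alta's profit: π = (p_{Alta} − 26)(203 − 2p_{Alta} + p_{Borealis}).
∂π/∂p_{Alta} = 255 − 4p_{Alta} + p_{Borealis} = 0 ⇒ p_{Alta} = 63.75 + 0.25p_{Borealis}.
Setting p_{Alta} = p_{Borealis} in the reaction function: p_{Alta} = 63.75 + 0.25p_{Alta}, so p_{Alta} = 63.75 / 0.75 = 85.
q_{Alta} = 203 − 2·85 + 85 = 118.

118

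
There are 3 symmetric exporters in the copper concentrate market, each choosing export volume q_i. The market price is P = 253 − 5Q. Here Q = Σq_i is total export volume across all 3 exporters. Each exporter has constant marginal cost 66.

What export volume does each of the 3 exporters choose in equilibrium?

9.35

A representative exporter's profit is π_i = q_i(253 − 5Q) − 66q_i, with Q = q_i + Σ_{j≠i} q_j.
First-order condition: 187 − 10q_i − 5Σ_{j≠i} q_j = 0.
Imposing symmetry (q_j = q for all j) turns Σ_{j≠i} q_j into 2q, so 187 = 20q and q = 9.35.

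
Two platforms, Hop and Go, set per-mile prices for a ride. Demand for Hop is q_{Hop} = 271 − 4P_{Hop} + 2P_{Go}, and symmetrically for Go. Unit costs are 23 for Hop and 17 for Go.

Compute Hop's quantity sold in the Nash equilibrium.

Hop's profit: π = (P_{Hop} − 23)(271 − 4P_{Hop} + 2P_{Go}).
∂π/∂P_{Hop} = 363 − 8P_{Hop} + 2P_{Go} = 0 ⇒ P_{Hop} = 45.375 + 0.25P_{Go}.
Similarly P_{Go} = 42.375 + 0.25P_{Hop}.
Substituting the second reaction function into the first: P_{Hop} = 45.375 + 0.25(42.375 + 0.25P_{Hop}), which gives 0.9375P_{Hop} = 1791/32 ⇒ P_{Hop} = 59.7.
Then P_{Go} = 42.375 + 0.25·59.7 = 57.3.
q_{Hop} = 271 − 4·59.7 + 2·57.3 = 146.8.

146.8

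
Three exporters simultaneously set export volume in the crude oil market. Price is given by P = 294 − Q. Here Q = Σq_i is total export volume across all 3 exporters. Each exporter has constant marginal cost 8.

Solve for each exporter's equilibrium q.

A representative exporter's profit is π_i = q_i(294 − Q) − 8q_i, with Q = q_i + Σ_{j≠i} q_j.
First-order condition: 286 − 2q_i − Σ_{j≠i} q_j = 0.
Imposing symmetry (q_j = q for all j) turns Σ_{j≠i} q_j into 2q, so 286 = 4q and q = 71.5.

71.5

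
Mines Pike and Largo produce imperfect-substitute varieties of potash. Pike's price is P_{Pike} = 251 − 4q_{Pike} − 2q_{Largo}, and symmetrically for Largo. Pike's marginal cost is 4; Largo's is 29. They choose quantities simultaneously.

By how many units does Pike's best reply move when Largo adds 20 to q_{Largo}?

Mine Pike's profit: π = q_{Pike}(251 − 4q_{Pike} − 2q_{Largo}) − 4q_{Pike}.
∂π/∂q_{Pike} = 247 − 8q_{Pike} − 2q_{Largo} = 0 ⇒ q_{Pike} = 30.875 − 0.25q_{Largo}.
The reaction-function slope is −0.25, so a 20-unit rise in q_{Largo} moves q_{Pike} by −0.25 × 20 = −5. Pike's best response falls — the actions are strategic substitutes.

-5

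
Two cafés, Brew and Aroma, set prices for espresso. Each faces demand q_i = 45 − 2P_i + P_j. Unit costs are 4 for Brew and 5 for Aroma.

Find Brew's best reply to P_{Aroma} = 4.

Brew's profit: π = (P_{Brew} − 4)(45 − 2P_{Brew} + P_{Aroma}).
∂π/∂P_{Brew} = 53 − 4P_{Brew} + P_{Aroma} = 0 ⇒ P_{Brew} = 13.25 + 0.25P_{Aroma}.
At P_{Aroma} = 4: P_{Brew} = 13.25 + 0.25·4 = 14.25.

14.25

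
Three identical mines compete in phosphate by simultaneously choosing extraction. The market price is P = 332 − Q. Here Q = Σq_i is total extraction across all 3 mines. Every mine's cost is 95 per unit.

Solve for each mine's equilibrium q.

59.25

A representative mine's profit is π_i = q_i(332 − Q) − 95q_i, with Q = q_i + Σ_{j≠i} q_j.
First-order condition: 237 − 2q_i − Σ_{j≠i} q_j = 0.
Imposing symmetry (q_j = q for all j) turns Σ_{j≠i} q_j into 2q, so 237 = 4q and q = 59.25.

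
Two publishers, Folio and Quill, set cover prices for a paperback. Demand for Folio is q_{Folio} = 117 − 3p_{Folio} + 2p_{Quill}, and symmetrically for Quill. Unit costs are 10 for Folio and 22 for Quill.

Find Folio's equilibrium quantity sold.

Folio's profit: π = (p_{Folio} − 10)(117 − 3p_{Folio} + 2p_{Quill}).
∂π/∂p_{Folio} = 147 − 6p_{Folio} + 2p_{Quill} = 0 ⇒ p_{Folio} = 24.5 + (1/3)p_{Quill}.
Similarly p_{Quill} = 30.5 + (1/3)p_{Folio}.
Plugging p_{Quill} into Folio's best response: p_{Folio} = 24.5 + (1/3)(30.5 + (1/3)p_{Folio}) ⇒ (8/9)p_{Folio} = 104/3, so p_{Folio} = 39.
Then p_{Quill} = 30.5 + (1/3)·39 = 43.5.
q_{Folio} = 117 − 3·39 + 2·43.5 = 87.

87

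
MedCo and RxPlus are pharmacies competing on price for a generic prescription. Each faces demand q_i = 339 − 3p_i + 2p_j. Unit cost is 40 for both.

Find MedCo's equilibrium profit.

MedCo's profit: π = (p_{MedCo} − 40)(339 − 3p_{MedCo} + 2p_{RxPlus}).
∂π/∂p_{MedCo} = 459 − 6p_{MedCo} + 2p_{RxPlus} = 0 ⇒ p_{MedCo} = 76.5 + (1/3)p_{RxPlus}.
The game is symmetric, so in equilibrium p_{RxPlus} = p_{MedCo}: the reaction function gives (2/3)p_{MedCo} = 76.5, hence p_{MedCo} = 114.75.
q_{MedCo} = 339 − 3·114.75 + 2·114.75 = 224.25.
Profit = (114.75 − 40)·224.25 = 16762.6875.

16762.6875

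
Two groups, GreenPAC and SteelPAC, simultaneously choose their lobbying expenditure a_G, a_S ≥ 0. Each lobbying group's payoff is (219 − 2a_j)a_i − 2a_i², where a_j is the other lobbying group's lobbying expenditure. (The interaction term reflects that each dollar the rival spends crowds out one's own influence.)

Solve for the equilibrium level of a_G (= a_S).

36.5

GreenPAC's payoff is (219 − 2a_S)a_G − 2a_G².
∂π/∂a_G = 219 − 2a_S − 4a_G = 0, so a_G = 54.75 − 0.5a_S.
The game is symmetric, so in equilibrium a_S = a_G: the reaction function gives 1.5a_G = 54.75, hence a_G = 36.5.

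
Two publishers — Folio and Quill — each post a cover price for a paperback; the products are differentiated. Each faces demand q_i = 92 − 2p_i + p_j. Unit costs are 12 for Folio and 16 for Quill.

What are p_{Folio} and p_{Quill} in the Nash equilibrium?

Folio's profit: π = (p_{Folio} − 12)(92 − 2p_{Folio} + p_{Quill}).
∂π/∂p_{Folio} = 116 − 4p_{Folio} + p_{Quill} = 0 ⇒ p_{Folio} = 29 + 0.25p_{Quill}.
Similarly p_{Quill} = 31 + 0.25p_{Folio}.
Solving the two reaction functions simultaneously: (1 − (0.25)(0.25))p_{Folio} = 29 + 0.25·31, so 0.9375p_{Folio} = 36.75 and p_{Folio} = 39.2.
Then p_{Quill} = 31 + 0.25·39.2 = 40.8.

39.2, 40.8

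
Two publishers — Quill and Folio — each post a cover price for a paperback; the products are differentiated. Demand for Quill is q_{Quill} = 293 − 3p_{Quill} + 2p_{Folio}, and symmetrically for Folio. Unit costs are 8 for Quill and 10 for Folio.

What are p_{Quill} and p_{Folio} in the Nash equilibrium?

Quill's profit: π = (p_{Quill} − 8)(293 − 3p_{Quill} + 2p_{Folio}).
∂π/∂p_{Quill} = 317 − 6p_{Quill} + 2p_{Folio} = 0 ⇒ p_{Quill} = 317/6 + (1/3)p_{Folio}.
Similarly p_{Folio} = 323/6 + (1/3)p_{Quill}.
Plugging p_{Folio} into Quill's best response: p_{Quill} = 317/6 + (1/3)(323/6 + (1/3)p_{Quill}) ⇒ (8/9)p_{Quill} = 637/9, so p_{Quill} = 79.625.
Then p_{Folio} = 323/6 + (1/3)·79.625 = 80.375.

79.625, 80.375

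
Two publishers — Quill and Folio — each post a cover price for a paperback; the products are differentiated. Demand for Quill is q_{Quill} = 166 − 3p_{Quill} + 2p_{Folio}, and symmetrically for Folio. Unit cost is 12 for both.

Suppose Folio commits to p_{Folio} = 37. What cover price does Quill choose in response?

Quill's profit: π = (p_{Quill} − 12)(166 − 3p_{Quill} + 2p_{Folio}).
∂π/∂p_{Quill} = 202 − 6p_{Quill} + 2p_{Folio} = 0 ⇒ p_{Quill} = 101/3 + (1/3)p_{Folio}.
At p_{Folio} = 37: p_{Quill} = 101/3 + (1/3)·37 = 46.

46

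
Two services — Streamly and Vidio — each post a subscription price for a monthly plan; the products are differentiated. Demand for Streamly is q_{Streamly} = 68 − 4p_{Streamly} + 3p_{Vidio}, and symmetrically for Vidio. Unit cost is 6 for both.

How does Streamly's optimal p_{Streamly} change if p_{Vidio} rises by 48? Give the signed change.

Streamly's profit: π = (p_{Streamly} − 6)(68 − 4p_{Streamly} + 3p_{Vidio}).
∂π/∂p_{Streamly} = 92 − 8p_{Streamly} + 3p_{Vidio} = 0 ⇒ p_{Streamly} = 11.5 + 0.375p_{Vidio}.
The reaction-function slope is 0.375, so a 48-unit rise in p_{Vidio} moves p_{Streamly} by 0.375 × 48 = 18. Streamly's best response rises — the actions are strategic complements.

18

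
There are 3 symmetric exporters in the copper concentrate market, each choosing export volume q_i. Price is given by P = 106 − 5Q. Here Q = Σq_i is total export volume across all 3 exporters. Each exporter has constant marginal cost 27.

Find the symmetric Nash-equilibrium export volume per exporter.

A representative exporter's profit is π_i = q_i(106 − 5Q) − 27q_i, with Q = q_i + Σ_{j≠i} q_j.
First-order condition: 79 − 10q_i − 5Σ_{j≠i} q_j = 0.
Imposing symmetry (q_j = q for all j) turns Σ_{j≠i} q_j into 2q, so 79 = 20q and q = 3.95.

3.95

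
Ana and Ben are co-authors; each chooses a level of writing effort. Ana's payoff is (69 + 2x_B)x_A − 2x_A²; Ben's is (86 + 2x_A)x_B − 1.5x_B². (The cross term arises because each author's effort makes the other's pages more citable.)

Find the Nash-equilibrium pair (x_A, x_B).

47.375, 60.25

Expanding Ana's payoff: 69x_A + 2x_Bx_A − 2x_A².
∂π/∂x_A = 69 + 2x_B − 4x_A = 0, so x_A = 17.25 + 0.5x_B.
Likewise for Ben: x_B = 86/3 + (2/3)x_A.
Plugging x_B into Ana's best response: x_A = 17.25 + 0.5(86/3 + (2/3)x_A) ⇒ (2/3)x_A = 379/12, so x_A = 47.375.
Then x_B = 86/3 + (2/3)·47.375 = 60.25.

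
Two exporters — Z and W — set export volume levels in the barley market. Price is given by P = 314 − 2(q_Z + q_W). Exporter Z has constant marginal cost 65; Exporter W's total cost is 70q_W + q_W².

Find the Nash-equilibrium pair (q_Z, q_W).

50.3, 23.9

Exporter Z's profit: π = q_Z(314 − 2(q_Z + q_W)) − 65q_Z.
∂π/∂q_Z = 249 − 4q_Z − 2q_W = 0, so q_Z = 62.25 − 0.5q_W.
For W: ∂π/∂q_W = 244 − 6q_W − 2q_Z = 0 ⇒ q_W = 122/3 − (1/3)q_Z.
Solving the two reaction functions simultaneously: (1 − (−0.5)(−1/3))q_Z = 62.25 − 0.5·(122/3), so (5/6)q_Z = 503/12 and q_Z = 50.3.
Then q_W = 122/3 − (1/3)·50.3 = 23.9.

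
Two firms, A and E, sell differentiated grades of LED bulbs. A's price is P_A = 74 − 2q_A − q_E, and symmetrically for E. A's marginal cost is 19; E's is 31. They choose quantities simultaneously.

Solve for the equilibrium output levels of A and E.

Firm A's profit: π = q_A(74 − 2q_A − q_E) − 19q_A.
∂π/∂q_A = 55 − 4q_A − q_E = 0 ⇒ q_A = 13.75 − 0.25q_E.
Similarly q_E = 10.75 − 0.25q_A.
Substituting the second reaction function into the first: q_A = 13.75 − 0.25(10.75 − 0.25q_A), which gives 0.9375q_A = 11.0625 ⇒ q_A = 11.8.
Then q_E = 10.75 − 0.25·11.8 = 7.8.

11.8, 7.8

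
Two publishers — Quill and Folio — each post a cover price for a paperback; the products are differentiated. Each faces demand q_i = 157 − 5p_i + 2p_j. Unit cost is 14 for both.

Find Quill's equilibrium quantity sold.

Quill's profit: π = (p_{Quill} − 14)(157 − 5p_{Quill} + 2p_{Folio}).
∂π/∂p_{Quill} = 227 − 10p_{Quill} + 2p_{Folio} = 0 ⇒ p_{Quill} = 22.7 + 0.2p_{Folio}.
The game is symmetric, so in equilibrium p_{Folio} = p_{Quill}: the reaction function gives 0.8p_{Quill} = 22.7, hence p_{Quill} = 28.375.
q_{Quill} = 157 − 5·28.375 + 2·28.375 = 71.875.

71.875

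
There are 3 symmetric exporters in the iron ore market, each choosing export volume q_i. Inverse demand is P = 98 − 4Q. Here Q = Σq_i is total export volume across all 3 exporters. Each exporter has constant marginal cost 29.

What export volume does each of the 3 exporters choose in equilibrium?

4.3125

A representative exporter's profit is π_i = q_i(98 − 4Q) − 29q_i, with Q = q_i + Σ_{j≠i} q_j.
First-order condition: 69 − 8q_i − 4Σ_{j≠i} q_j = 0.
In a symmetric equilibrium every exporter chooses the same q, so Σ_{j≠i} q_j = 2q. The condition becomes 69 − 16q = 0, giving q = 69/16 = 4.3125.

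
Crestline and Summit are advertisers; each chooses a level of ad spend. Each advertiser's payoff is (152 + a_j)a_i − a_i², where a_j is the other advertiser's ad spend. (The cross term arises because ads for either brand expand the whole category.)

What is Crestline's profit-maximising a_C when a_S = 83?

Crestline's payoff is (152 + a_S)a_C − a_C².
∂π/∂a_C = 152 + a_S − 2a_C = 0, so a_C = 76 + 0.5a_S.
At a_S = 83: a_C = 76 + 0.5·83 = 117.5.

117.5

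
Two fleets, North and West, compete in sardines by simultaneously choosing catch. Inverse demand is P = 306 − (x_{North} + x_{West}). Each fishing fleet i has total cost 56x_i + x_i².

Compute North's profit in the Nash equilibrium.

Fishing fleet North's profit: π = x_{North}(306 − (x_{North} + x_{West})) − 56x_{North} − x_{North}².
∂π/∂x_{North} = 250 − 4x_{North} − x_{West} = 0, so x_{North} = 62.5 − 0.25x_{West}.
Setting x_{North} = x_{West} in the reaction function: x_{North} = 62.5 − 0.25x_{North}, so x_{North} = 62.5 / 1.25 = 50.
Price P = 306 − 100 = 206.
North's profit: (206 − 56)·50 − (50)² = 5000.

5000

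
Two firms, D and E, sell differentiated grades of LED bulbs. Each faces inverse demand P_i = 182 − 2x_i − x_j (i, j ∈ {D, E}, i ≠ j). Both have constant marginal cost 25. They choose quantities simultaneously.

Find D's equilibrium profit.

1971.92

Firm D's profit: π = x_D(182 − 2x_D − x_E) − 25x_D.
∂π/∂x_D = 157 − 4x_D − x_E = 0 ⇒ x_D = 39.25 − 0.25x_E.
Setting x_D = x_E in the reaction function: x_D = 39.25 − 0.25x_D, so x_D = 39.25 / 1.25 = 31.4.
P_D = 182 − 2·31.4 − 31.4 = 87.8.
Profit = (87.8 − 25)·31.4 = 1971.92.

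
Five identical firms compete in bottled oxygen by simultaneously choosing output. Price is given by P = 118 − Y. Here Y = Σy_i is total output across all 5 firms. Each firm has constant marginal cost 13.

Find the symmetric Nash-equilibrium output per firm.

17.5

A representative firm's profit is π_i = y_i(118 − Y) − 13y_i, with Y = y_i + Σ_{j≠i} y_j.
First-order condition: 105 − 2y_i − Σ_{j≠i} y_j = 0.
Imposing symmetry (y_j = y for all j) turns Σ_{j≠i} y_j into 4y, so 105 = 6y and y = 17.5.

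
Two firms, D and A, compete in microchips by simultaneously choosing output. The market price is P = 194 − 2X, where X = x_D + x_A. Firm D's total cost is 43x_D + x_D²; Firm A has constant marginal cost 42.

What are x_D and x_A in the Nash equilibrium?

15, 30.5

Firm D's profit: π = x_D(194 − 2(x_D + x_A)) − 43x_D − x_D².
∂π/∂x_D = 151 − 6x_D − 2x_A = 0, so x_D = 151/6 − (1/3)x_A.
For A: ∂π/∂x_A = 152 − 4x_A − 2x_D = 0 ⇒ x_A = 38 − 0.5x_D.
Plugging x_A into D's best response: x_D = 151/6 − (1/3)(38 − 0.5x_D) ⇒ (5/6)x_D = 12.5, so x_D = 15.
Then x_A = 38 − 0.5·15 = 30.5.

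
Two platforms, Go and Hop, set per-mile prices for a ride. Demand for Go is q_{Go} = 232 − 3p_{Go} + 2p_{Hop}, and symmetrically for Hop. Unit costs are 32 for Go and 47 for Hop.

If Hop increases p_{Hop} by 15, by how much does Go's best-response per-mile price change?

5

Go's profit: π = (p_{Go} − 32)(232 − 3p_{Go} + 2p_{Hop}).
∂π/∂p_{Go} = 328 − 6p_{Go} + 2p_{Hop} = 0 ⇒ p_{Go} = 164/3 + (1/3)p_{Hop}.
The reaction-function slope is 1/3, so a 15-unit rise in p_{Hop} moves p_{Go} by 1/3 × 15 = 5. Go's best response rises — the actions are strategic complements.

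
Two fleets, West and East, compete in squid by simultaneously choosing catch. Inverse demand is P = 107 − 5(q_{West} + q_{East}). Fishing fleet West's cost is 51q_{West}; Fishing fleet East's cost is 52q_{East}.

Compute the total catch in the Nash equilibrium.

7.4

Fishing fleet West's profit: π = q_{West}(107 − 5(q_{West} + q_{East})) − 51q_{West}.
∂π/∂q_{West} = 56 − 10q_{West} − 5q_{East} = 0, so q_{West} = 5.6 − 0.5q_{East}.
By the same steps for East: q_{East} = 5.5 − 0.5q_{West}.
Solving the two reaction functions simultaneously: (1 − (−0.5)(−0.5))q_{West} = 5.6 − 0.5·5.5, so 0.75q_{West} = 2.85 and q_{West} = 3.8.
Then q_{East} = 5.5 − 0.5·3.8 = 3.6.
Total catch: 3.8 + 3.6 = 7.4.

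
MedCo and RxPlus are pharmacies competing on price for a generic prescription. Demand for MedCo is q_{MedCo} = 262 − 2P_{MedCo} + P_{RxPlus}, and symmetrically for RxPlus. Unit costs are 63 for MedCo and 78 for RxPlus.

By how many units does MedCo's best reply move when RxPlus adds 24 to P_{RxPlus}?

6

MedCo's profit: π = (P_{MedCo} − 63)(262 − 2P_{MedCo} + P_{RxPlus}).
∂π/∂P_{MedCo} = 388 − 4P_{MedCo} + P_{RxPlus} = 0 ⇒ P_{MedCo} = 97 + 0.25P_{RxPlus}.
The reaction-function slope is 0.25, so a 24-unit rise in P_{RxPlus} moves P_{MedCo} by 0.25 × 24 = 6. MedCo's best response rises — the actions are strategic complements.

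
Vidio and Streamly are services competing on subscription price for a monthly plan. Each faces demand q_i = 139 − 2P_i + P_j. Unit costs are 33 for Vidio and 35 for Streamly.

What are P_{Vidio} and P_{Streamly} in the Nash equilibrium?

68.6, 69.4

Vidio's profit: π = (P_{Vidio} − 33)(139 − 2P_{Vidio} + P_{Streamly}).
∂π/∂P_{Vidio} = 205 − 4P_{Vidio} + P_{Streamly} = 0 ⇒ P_{Vidio} = 51.25 + 0.25P_{Streamly}.
Similarly P_{Streamly} = 52.25 + 0.25P_{Vidio}.
Substituting the second reaction function into the first: P_{Vidio} = 51.25 + 0.25(52.25 + 0.25P_{Vidio}), which gives 0.9375P_{Vidio} = 64.3125 ⇒ P_{Vidio} = 68.6.
Then P_{Streamly} = 52.25 + 0.25·68.6 = 69.4.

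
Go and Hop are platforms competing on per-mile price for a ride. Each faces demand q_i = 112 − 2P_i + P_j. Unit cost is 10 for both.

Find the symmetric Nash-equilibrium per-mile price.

44

Go's profit: π = (P_{Go} − 10)(112 − 2P_{Go} + P_{Hop}).
∂π/∂P_{Go} = 132 − 4P_{Go} + P_{Hop} = 0 ⇒ P_{Go} = 33 + 0.25P_{Hop}.
The game is symmetric, so in equilibrium P_{Hop} = P_{Go}: the reaction function gives 0.75P_{Go} = 33, hence P_{Go} = 44.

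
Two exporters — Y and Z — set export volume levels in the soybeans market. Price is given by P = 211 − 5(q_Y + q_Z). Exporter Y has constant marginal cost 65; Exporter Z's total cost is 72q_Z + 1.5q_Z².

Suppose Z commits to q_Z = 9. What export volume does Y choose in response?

Exporter Y's profit: π = q_Y(211 − 5(q_Y + q_Z)) − 65q_Y.
∂π/∂q_Y = 146 − 10q_Y − 5q_Z = 0, so q_Y = 14.6 − 0.5q_Z.
At q_Z = 9: q_Y = 14.6 − 0.5·9 = 10.1.

10.1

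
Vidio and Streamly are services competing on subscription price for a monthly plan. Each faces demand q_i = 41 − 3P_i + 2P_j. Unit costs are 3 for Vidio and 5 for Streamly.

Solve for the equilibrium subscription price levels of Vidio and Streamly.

Vidio's profit: π = (P_{Vidio} − 3)(41 − 3P_{Vidio} + 2P_{Streamly}).
∂π/∂P_{Vidio} = 50 − 6P_{Vidio} + 2P_{Streamly} = 0 ⇒ P_{Vidio} = 25/3 + (1/3)P_{Streamly}.
Similarly P_{Streamly} = 28/3 + (1/3)P_{Vidio}.
Solving the two reaction functions simultaneously: (1 − (1/3)(1/3))P_{Vidio} = 25/3 + (1/3)·(28/3), so (8/9)P_{Vidio} = 103/9 and P_{Vidio} = 12.875.
Then P_{Streamly} = 28/3 + (1/3)·12.875 = 13.625.

12.875, 13.625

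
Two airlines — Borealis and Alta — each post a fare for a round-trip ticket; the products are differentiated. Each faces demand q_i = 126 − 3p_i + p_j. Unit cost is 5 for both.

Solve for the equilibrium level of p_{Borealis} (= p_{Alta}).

Borealis's profit: π = (p_{Borealis} − 5)(126 − 3p_{Borealis} + p_{Alta}).
∂π/∂p_{Borealis} = 141 − 6p_{Borealis} + p_{Alta} = 0 ⇒ p_{Borealis} = 23.5 + (1/6)p_{Alta}.
The game is symmetric, so in equilibrium p_{Alta} = p_{Borealis}: the reaction function gives (5/6)p_{Borealis} = 23.5, hence p_{Borealis} = 28.2.

28.2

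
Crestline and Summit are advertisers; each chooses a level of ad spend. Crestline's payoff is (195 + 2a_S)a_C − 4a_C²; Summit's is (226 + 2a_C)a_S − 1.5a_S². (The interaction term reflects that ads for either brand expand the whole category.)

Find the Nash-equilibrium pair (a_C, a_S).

Expanding Crestline's payoff: 195a_C + 2a_Sa_C − 4a_C².
∂π/∂a_C = 195 + 2a_S − 8a_C = 0, so a_C = 24.375 + 0.25a_S.
Likewise for Summit: a_S = 226/3 + (2/3)a_C.
Substituting the second reaction function into the first: a_C = 24.375 + 0.25(226/3 + (2/3)a_C), which gives (5/6)a_C = 1037/24 ⇒ a_C = 51.85.
Then a_S = 226/3 + (2/3)·51.85 = 109.9.

51.85, 109.9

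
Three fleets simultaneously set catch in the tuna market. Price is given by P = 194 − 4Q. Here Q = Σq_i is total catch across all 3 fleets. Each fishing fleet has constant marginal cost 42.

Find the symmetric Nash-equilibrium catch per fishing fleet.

A representative fishing fleet's profit is π_i = q_i(194 − 4Q) − 42q_i, with Q = q_i + Σ_{j≠i} q_j.
First-order condition: 152 − 8q_i − 4Σ_{j≠i} q_j = 0.
Imposing symmetry (q_j = q for all j) turns Σ_{j≠i} q_j into 2q, so 152 = 16q and q = 9.5.

9.5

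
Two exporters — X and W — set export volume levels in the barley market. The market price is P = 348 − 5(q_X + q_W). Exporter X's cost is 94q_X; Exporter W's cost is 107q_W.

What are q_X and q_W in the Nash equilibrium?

17.8, 15.2

Exporter X's profit: π = q_X(348 − 5(q_X + q_W)) − 94q_X.
∂π/∂q_X = 254 − 10q_X − 5q_W = 0, so q_X = 25.4 − 0.5q_W.
By the same steps for W: q_W = 24.1 − 0.5q_X.
Substituting the second reaction function into the first: q_X = 25.4 − 0.5(24.1 − 0.5q_X), which gives 0.75q_X = 13.35 ⇒ q_X = 17.8.
Then q_W = 24.1 − 0.5·17.8 = 15.2.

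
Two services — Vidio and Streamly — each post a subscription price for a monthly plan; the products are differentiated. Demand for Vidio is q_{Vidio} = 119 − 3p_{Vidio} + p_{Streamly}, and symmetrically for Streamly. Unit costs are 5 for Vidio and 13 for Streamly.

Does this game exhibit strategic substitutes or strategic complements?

Vidio's profit: π = (p_{Vidio} − 5)(119 − 3p_{Vidio} + p_{Streamly}).
∂π/∂p_{Vidio} = 134 − 6p_{Vidio} + p_{Streamly} = 0 ⇒ p_{Vidio} = 67/3 + (1/6)p_{Streamly}.
The best-response slope dp_{Vidio}/dp_{Streamly} = 1/6 > 0: the reaction function is upward-sloping, so the choices are strategic complements.

strategic complements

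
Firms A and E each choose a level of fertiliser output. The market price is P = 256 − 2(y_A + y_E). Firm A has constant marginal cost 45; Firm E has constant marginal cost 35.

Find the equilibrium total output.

Firm A's profit: π = y_A(256 − 2(y_A + y_E)) − 45y_A.
∂π/∂y_A = 211 − 4y_A − 2y_E = 0, so y_A = 52.75 − 0.5y_E.
By the same steps for E: y_E = 55.25 − 0.5y_A.
Plugging y_E into A's best response: y_A = 52.75 − 0.5(55.25 − 0.5y_A) ⇒ 0.75y_A = 25.125, so y_A = 33.5.
Then y_E = 55.25 − 0.5·33.5 = 38.5.
Total output: 33.5 + 38.5 = 72.

72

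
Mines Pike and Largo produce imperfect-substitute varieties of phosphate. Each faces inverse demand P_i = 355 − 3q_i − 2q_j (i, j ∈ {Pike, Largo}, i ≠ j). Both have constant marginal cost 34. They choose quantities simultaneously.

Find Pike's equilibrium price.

154.375

Mine Pike's profit: π = q_{Pike}(355 − 3q_{Pike} − 2q_{Largo}) − 34q_{Pike}.
∂π/∂q_{Pike} = 321 − 6q_{Pike} − 2q_{Largo} = 0 ⇒ q_{Pike} = 53.5 − (1/3)q_{Largo}.
Setting q_{Pike} = q_{Largo} in the reaction function: q_{Pike} = 53.5 − (1/3)q_{Pike}, so q_{Pike} = 53.5 / (4/3) = 40.125.
P_{Pike} = 355 − 3·40.125 − 2·40.125 = 154.375.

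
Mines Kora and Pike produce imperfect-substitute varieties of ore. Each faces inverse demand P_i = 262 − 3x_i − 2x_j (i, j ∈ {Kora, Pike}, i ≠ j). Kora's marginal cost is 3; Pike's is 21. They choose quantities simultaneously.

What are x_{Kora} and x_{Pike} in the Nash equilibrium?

33.5, 29

Mine Kora's profit: π = x_{Kora}(262 − 3x_{Kora} − 2x_{Pike}) − 3x_{Kora}.
∂π/∂x_{Kora} = 259 − 6x_{Kora} − 2x_{Pike} = 0 ⇒ x_{Kora} = 259/6 − (1/3)x_{Pike}.
Similarly x_{Pike} = 241/6 − (1/3)x_{Kora}.
Solving the two reaction functions simultaneously: (1 − (−1/3)(−1/3))x_{Kora} = 259/6 − (1/3)·(241/6), so (8/9)x_{Kora} = 268/9 and x_{Kora} = 33.5.
Then x_{Pike} = 241/6 − (1/3)·33.5 = 29.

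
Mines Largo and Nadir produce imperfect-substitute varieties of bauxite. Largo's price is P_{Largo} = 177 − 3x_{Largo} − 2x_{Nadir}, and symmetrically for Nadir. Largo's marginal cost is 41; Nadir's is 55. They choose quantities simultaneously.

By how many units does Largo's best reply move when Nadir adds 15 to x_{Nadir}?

Mine Largo's profit: π = x_{Largo}(177 − 3x_{Largo} − 2x_{Nadir}) − 41x_{Largo}.
∂π/∂x_{Largo} = 136 − 6x_{Largo} − 2x_{Nadir} = 0 ⇒ x_{Largo} = 68/3 − (1/3)x_{Nadir}.
The reaction-function slope is −1/3, so a 15-unit rise in x_{Nadir} moves x_{Largo} by −1/3 × 15 = −5. Largo's best response falls — the actions are strategic substitutes.

-5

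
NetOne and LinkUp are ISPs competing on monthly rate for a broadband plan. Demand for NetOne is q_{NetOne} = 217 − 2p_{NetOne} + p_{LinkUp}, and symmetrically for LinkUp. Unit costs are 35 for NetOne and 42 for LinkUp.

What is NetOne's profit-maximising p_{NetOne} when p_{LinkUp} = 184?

NetOne's profit: π = (p_{NetOne} − 35)(217 − 2p_{NetOne} + p_{LinkUp}).
∂π/∂p_{NetOne} = 287 − 4p_{NetOne} + p_{LinkUp} = 0 ⇒ p_{NetOne} = 71.75 + 0.25p_{LinkUp}.
At p_{LinkUp} = 184: p_{NetOne} = 71.75 + 0.25·184 = 117.75.

117.75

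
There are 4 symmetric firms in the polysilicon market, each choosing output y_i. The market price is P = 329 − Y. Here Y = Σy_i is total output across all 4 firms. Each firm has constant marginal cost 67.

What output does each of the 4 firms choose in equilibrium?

A representative firm's profit is π_i = y_i(329 − Y) − 67y_i, with Y = y_i + Σ_{j≠i} y_j.
First-order condition: 262 − 2y_i − Σ_{j≠i} y_j = 0.
Imposing symmetry (y_j = y for all j) turns Σ_{j≠i} y_j into 3y, so 262 = 5y and y = 52.4.

52.4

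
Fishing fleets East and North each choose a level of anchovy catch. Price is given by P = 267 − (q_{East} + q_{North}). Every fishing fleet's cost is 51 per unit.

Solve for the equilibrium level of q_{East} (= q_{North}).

Fishing fleet East's profit: π = q_{East}(267 − (q_{East} + q_{North})) − 51q_{East}.
∂π/∂q_{East} = 216 − 2q_{East} − q_{North} = 0, so q_{East} = 108 − 0.5q_{North}.
By symmetry q_{North} = q_{East}; substituting into the reaction function, 1.5q_{East} = 108 and q_{East} = 72.

72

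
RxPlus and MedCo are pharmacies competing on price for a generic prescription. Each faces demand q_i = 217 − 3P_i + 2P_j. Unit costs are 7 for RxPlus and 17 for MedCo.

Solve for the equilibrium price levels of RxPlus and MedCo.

61.375, 65.125

RxPlus's profit: π = (P_{RxPlus} − 7)(217 − 3P_{RxPlus} + 2P_{MedCo}).
∂π/∂P_{RxPlus} = 238 − 6P_{RxPlus} + 2P_{MedCo} = 0 ⇒ P_{RxPlus} = 119/3 + (1/3)P_{MedCo}.
Similarly P_{MedCo} = 134/3 + (1/3)P_{RxPlus}.
Substituting the second reaction function into the first: P_{RxPlus} = 119/3 + (1/3)(134/3 + (1/3)P_{RxPlus}), which gives (8/9)P_{RxPlus} = 491/9 ⇒ P_{RxPlus} = 61.375.
Then P_{MedCo} = 134/3 + (1/3)·61.375 = 65.125.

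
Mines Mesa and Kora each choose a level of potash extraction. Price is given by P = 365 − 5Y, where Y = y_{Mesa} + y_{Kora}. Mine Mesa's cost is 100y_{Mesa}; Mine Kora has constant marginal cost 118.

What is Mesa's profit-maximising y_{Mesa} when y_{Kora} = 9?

22

Mine Mesa's profit: π = y_{Mesa}(365 − 5(y_{Mesa} + y_{Kora})) − 100y_{Mesa}.
∂π/∂y_{Mesa} = 265 − 10y_{Mesa} − 5y_{Kora} = 0, so y_{Mesa} = 26.5 − 0.5y_{Kora}.
At y_{Kora} = 9: y_{Mesa} = 26.5 − 0.5·9 = 22.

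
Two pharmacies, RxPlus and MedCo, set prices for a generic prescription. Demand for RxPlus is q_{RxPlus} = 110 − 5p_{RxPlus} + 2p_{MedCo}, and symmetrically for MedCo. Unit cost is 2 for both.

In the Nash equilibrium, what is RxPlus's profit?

RxPlus's profit: π = (p_{RxPlus} − 2)(110 − 5p_{RxPlus} + 2p_{MedCo}).
∂π/∂p_{RxPlus} = 120 − 10p_{RxPlus} + 2p_{MedCo} = 0 ⇒ p_{RxPlus} = 12 + 0.2p_{MedCo}.
The game is symmetric, so in equilibrium p_{MedCo} = p_{RxPlus}: the reaction function gives 0.8p_{RxPlus} = 12, hence p_{RxPlus} = 15.
q_{RxPlus} = 110 − 5·15 + 2·15 = 65.
Profit = (15 − 2)·65 = 845.

845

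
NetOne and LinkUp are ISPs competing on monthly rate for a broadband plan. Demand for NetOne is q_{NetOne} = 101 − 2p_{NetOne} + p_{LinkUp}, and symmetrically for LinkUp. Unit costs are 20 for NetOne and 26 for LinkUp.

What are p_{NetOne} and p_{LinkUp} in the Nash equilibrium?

NetOne's profit: π = (p_{NetOne} − 20)(101 − 2p_{NetOne} + p_{LinkUp}).
∂π/∂p_{NetOne} = 141 − 4p_{NetOne} + p_{LinkUp} = 0 ⇒ p_{NetOne} = 35.25 + 0.25p_{LinkUp}.
Similarly p_{LinkUp} = 38.25 + 0.25p_{NetOne}.
Solving the two reaction functions simultaneously: (1 − (0.25)(0.25))p_{NetOne} = 35.25 + 0.25·38.25, so 0.9375p_{NetOne} = 44.8125 and p_{NetOne} = 47.8.
Then p_{LinkUp} = 38.25 + 0.25·47.8 = 50.2.

47.8, 50.2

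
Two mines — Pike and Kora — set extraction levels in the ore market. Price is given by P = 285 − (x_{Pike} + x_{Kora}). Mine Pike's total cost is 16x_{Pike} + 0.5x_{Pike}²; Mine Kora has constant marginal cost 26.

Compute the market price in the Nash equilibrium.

Mine Pike's profit: π = x_{Pike}(285 − (x_{Pike} + x_{Kora})) − 16x_{Pike} − 0.5x_{Pike}².
∂π/∂x_{Pike} = 269 − 3x_{Pike} − x_{Kora} = 0, so x_{Pike} = 269/3 − (1/3)x_{Kora}.
For Kora: ∂π/∂x_{Kora} = 259 − 2x_{Kora} − x_{Pike} = 0 ⇒ x_{Kora} = 129.5 − 0.5x_{Pike}.
Solving the two reaction functions simultaneously: (1 − (−1/3)(−0.5))x_{Pike} = 269/3 − (1/3)·129.5, so (5/6)x_{Pike} = 46.5 and x_{Pike} = 55.8.
Then x_{Kora} = 129.5 − 0.5·55.8 = 101.6.
Equilibrium price: P = 285 − 157.4 = 127.6.

127.6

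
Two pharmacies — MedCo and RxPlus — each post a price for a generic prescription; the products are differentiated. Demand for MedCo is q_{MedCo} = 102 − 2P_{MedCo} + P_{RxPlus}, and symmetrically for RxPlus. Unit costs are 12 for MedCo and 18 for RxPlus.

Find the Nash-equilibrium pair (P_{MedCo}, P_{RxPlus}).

42.8, 45.2

MedCo's profit: π = (P_{MedCo} − 12)(102 − 2P_{MedCo} + P_{RxPlus}).
∂π/∂P_{MedCo} = 126 − 4P_{MedCo} + P_{RxPlus} = 0 ⇒ P_{MedCo} = 31.5 + 0.25P_{RxPlus}.
Similarly P_{RxPlus} = 34.5 + 0.25P_{MedCo}.
Solving the two reaction functions simultaneously: (1 − (0.25)(0.25))P_{MedCo} = 31.5 + 0.25·34.5, so 0.9375P_{MedCo} = 40.125 and P_{MedCo} = 42.8.
Then P_{RxPlus} = 34.5 + 0.25·42.8 = 45.2.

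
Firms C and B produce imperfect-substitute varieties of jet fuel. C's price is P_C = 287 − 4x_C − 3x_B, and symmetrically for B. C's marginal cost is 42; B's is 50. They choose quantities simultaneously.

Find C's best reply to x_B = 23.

22

Firm C's profit: π = x_C(287 − 4x_C − 3x_B) − 42x_C.
∂π/∂x_C = 245 − 8x_C − 3x_B = 0 ⇒ x_C = 30.625 − 0.375x_B.
At x_B = 23: x_C = 30.625 − 0.375·23 = 22.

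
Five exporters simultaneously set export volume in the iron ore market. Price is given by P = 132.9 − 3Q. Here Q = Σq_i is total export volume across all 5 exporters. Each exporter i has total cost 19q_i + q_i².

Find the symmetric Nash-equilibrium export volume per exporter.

5.695

A representative exporter's profit is π_i = q_i(132.9 − 3Q) − 19q_i − q_i², with Q = q_i + Σ_{j≠i} q_j.
First-order condition: 113.9 − 8q_i − 3Σ_{j≠i} q_j = 0.
With identical exporters, set every q_j = q: then 113.9 − 8q − 12q = 0, i.e. q = 113.9/20 = 5.695.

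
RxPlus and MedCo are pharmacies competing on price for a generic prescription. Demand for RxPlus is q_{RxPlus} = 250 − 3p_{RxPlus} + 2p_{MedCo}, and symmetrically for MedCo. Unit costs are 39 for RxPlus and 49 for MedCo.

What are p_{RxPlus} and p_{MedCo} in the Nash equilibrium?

RxPlus's profit: π = (p_{RxPlus} − 39)(250 − 3p_{RxPlus} + 2p_{MedCo}).
∂π/∂p_{RxPlus} = 367 − 6p_{RxPlus} + 2p_{MedCo} = 0 ⇒ p_{RxPlus} = 367/6 + (1/3)p_{MedCo}.
Similarly p_{MedCo} = 397/6 + (1/3)p_{RxPlus}.
Solving the two reaction functions simultaneously: (1 − (1/3)(1/3))p_{RxPlus} = 367/6 + (1/3)·(397/6), so (8/9)p_{RxPlus} = 749/9 and p_{RxPlus} = 93.625.
Then p_{MedCo} = 397/6 + (1/3)·93.625 = 97.375.

93.625, 97.375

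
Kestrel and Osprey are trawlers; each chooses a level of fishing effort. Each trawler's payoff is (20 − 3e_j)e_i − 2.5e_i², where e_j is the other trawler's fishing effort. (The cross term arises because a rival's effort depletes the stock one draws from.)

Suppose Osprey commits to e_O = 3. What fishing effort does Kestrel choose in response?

Kestrel's payoff is (20 − 3e_O)e_K − 2.5e_K².
∂π/∂e_K = 20 − 3e_O − 5e_K = 0, so e_K = 4 − 0.6e_O.
At e_O = 3: e_K = 4 − 0.6·3 = 2.2.

2.2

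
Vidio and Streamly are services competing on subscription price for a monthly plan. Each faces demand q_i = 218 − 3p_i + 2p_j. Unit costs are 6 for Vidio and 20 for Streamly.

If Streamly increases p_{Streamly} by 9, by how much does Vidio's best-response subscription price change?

3

Vidio's profit: π = (p_{Vidio} − 6)(218 − 3p_{Vidio} + 2p_{Streamly}).
∂π/∂p_{Vidio} = 236 − 6p_{Vidio} + 2p_{Streamly} = 0 ⇒ p_{Vidio} = 118/3 + (1/3)p_{Streamly}.
The reaction-function slope is 1/3, so a 9-unit rise in p_{Streamly} moves p_{Vidio} by 1/3 × 9 = 3. Vidio's best response rises — the actions are strategic complements.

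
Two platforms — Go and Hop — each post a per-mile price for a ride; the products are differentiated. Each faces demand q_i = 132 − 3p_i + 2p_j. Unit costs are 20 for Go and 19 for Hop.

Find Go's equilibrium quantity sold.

83.4375

Go's profit: π = (p_{Go} − 20)(132 − 3p_{Go} + 2p_{Hop}).
∂π/∂p_{Go} = 192 − 6p_{Go} + 2p_{Hop} = 0 ⇒ p_{Go} = 32 + (1/3)p_{Hop}.
Similarly p_{Hop} = 31.5 + (1/3)p_{Go}.
Solving the two reaction functions simultaneously: (1 − (1/3)(1/3))p_{Go} = 32 + (1/3)·31.5, so (8/9)p_{Go} = 42.5 and p_{Go} = 47.8125.
Then p_{Hop} = 31.5 + (1/3)·47.8125 = 47.4375.
q_{Go} = 132 − 3·47.8125 + 2·47.4375 = 83.4375.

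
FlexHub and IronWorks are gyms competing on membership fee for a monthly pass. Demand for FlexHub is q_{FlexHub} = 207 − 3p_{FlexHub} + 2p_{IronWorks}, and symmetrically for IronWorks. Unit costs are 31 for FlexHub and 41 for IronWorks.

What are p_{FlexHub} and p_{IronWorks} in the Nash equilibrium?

76.875, 80.625

FlexHub's profit: π = (p_{FlexHub} − 31)(207 − 3p_{FlexHub} + 2p_{IronWorks}).
∂π/∂p_{FlexHub} = 300 − 6p_{FlexHub} + 2p_{IronWorks} = 0 ⇒ p_{FlexHub} = 50 + (1/3)p_{IronWorks}.
Similarly p_{IronWorks} = 55 + (1/3)p_{FlexHub}.
Plugging p_{IronWorks} into FlexHub's best response: p_{FlexHub} = 50 + (1/3)(55 + (1/3)p_{FlexHub}) ⇒ (8/9)p_{FlexHub} = 205/3, so p_{FlexHub} = 76.875.
Then p_{IronWorks} = 55 + (1/3)·76.875 = 80.625.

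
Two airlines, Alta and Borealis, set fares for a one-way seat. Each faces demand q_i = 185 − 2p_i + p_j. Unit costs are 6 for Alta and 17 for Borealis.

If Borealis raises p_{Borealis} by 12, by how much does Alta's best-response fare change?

Alta's profit: π = (p_{Alta} − 6)(185 − 2p_{Alta} + p_{Borealis}).
∂π/∂p_{Alta} = 197 − 4p_{Alta} + p_{Borealis} = 0 ⇒ p_{Alta} = 49.25 + 0.25p_{Borealis}.
The reaction-function slope is 0.25, so a 12-unit rise in p_{Borealis} moves p_{Alta} by 0.25 × 12 = 3. Alta's best response rises — the actions are strategic complements.

3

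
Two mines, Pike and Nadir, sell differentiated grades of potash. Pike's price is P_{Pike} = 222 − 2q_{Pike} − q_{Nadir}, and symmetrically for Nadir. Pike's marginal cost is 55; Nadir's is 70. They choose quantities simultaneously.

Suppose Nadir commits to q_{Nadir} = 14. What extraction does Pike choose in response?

Mine Pike's profit: π = q_{Pike}(222 − 2q_{Pike} − q_{Nadir}) − 55q_{Pike}.
∂π/∂q_{Pike} = 167 − 4q_{Pike} − q_{Nadir} = 0 ⇒ q_{Pike} = 41.75 − 0.25q_{Nadir}.
At q_{Nadir} = 14: q_{Pike} = 41.75 − 0.25·14 = 38.25.

38.25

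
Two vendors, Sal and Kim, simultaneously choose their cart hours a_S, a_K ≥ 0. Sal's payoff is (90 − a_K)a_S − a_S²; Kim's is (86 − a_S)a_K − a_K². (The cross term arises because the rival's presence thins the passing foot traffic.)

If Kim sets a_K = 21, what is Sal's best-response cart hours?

Expanding Sal's payoff: 90a_S − a_Ka_S − a_S².
∂π/∂a_S = 90 − a_K − 2a_S = 0, so a_S = 45 − 0.5a_K.
At a_K = 21: a_S = 45 − 0.5·21 = 34.5.

34.5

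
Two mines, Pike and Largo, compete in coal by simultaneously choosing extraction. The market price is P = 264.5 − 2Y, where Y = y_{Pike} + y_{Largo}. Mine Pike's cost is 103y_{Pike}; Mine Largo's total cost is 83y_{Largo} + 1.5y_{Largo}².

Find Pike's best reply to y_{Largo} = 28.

26.375

Mine Pike's profit: π = y_{Pike}(264.5 − 2(y_{Pike} + y_{Largo})) − 103y_{Pike}.
∂π/∂y_{Pike} = 161.5 − 4y_{Pike} − 2y_{Largo} = 0, so y_{Pike} = 40.375 − 0.5y_{Largo}.
At y_{Largo} = 28: y_{Pike} = 40.375 − 0.5·28 = 26.375.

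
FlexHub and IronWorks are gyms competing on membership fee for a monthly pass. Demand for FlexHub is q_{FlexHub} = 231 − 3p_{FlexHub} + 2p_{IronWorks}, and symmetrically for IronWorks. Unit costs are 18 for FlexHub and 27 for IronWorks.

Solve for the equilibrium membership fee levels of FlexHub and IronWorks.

72.9375, 76.3125

FlexHub's profit: π = (p_{FlexHub} − 18)(231 − 3p_{FlexHub} + 2p_{IronWorks}).
∂π/∂p_{FlexHub} = 285 − 6p_{FlexHub} + 2p_{IronWorks} = 0 ⇒ p_{FlexHub} = 47.5 + (1/3)p_{IronWorks}.
Similarly p_{IronWorks} = 52 + (1/3)p_{FlexHub}.
Substituting the second reaction function into the first: p_{FlexHub} = 47.5 + (1/3)(52 + (1/3)p_{FlexHub}), which gives (8/9)p_{FlexHub} = 389/6 ⇒ p_{FlexHub} = 72.9375.
Then p_{IronWorks} = 52 + (1/3)·72.9375 = 76.3125.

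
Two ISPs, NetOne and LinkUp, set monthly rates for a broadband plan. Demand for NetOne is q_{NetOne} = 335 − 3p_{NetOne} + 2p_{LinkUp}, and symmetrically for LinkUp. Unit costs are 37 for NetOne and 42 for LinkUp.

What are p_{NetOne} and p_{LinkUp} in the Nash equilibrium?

112.4375, 114.3125

NetOne's profit: π = (p_{NetOne} − 37)(335 − 3p_{NetOne} + 2p_{LinkUp}).
∂π/∂p_{NetOne} = 446 − 6p_{NetOne} + 2p_{LinkUp} = 0 ⇒ p_{NetOne} = 223/3 + (1/3)p_{LinkUp}.
Similarly p_{LinkUp} = 461/6 + (1/3)p_{NetOne}.
Plugging p_{LinkUp} into NetOne's best response: p_{NetOne} = 223/3 + (1/3)(461/6 + (1/3)p_{NetOne}) ⇒ (8/9)p_{NetOne} = 1799/18, so p_{NetOne} = 112.4375.
Then p_{LinkUp} = 461/6 + (1/3)·112.4375 = 114.3125.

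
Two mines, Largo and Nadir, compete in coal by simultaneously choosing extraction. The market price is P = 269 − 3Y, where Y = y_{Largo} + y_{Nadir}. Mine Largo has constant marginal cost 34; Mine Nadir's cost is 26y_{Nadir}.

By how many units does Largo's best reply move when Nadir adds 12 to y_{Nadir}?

Mine Largo's profit: π = y_{Largo}(269 − 3(y_{Largo} + y_{Nadir})) − 34y_{Largo}.
∂π/∂y_{Largo} = 235 − 6y_{Largo} − 3y_{Nadir} = 0, so y_{Largo} = 235/6 − 0.5y_{Nadir}.
The reaction-function slope is −0.5, so a 12-unit rise in y_{Nadir} moves y_{Largo} by −0.5 × 12 = −6. Largo's best response falls — the actions are strategic substitutes.

-6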